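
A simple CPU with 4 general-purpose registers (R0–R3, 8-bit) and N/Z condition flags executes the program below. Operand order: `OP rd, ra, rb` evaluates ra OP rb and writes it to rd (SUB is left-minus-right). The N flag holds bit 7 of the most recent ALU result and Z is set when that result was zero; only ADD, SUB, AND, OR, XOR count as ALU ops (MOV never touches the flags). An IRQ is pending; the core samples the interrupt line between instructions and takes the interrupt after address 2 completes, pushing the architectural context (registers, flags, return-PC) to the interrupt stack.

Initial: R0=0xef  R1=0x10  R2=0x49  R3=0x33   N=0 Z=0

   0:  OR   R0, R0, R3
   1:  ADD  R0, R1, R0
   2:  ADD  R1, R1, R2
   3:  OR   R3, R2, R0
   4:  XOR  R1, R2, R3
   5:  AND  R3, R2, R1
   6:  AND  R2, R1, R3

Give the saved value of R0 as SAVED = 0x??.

SAVED = 0x0f

after  0: R0=0xff R1=0x10 R2=0x49 R3=0x33  N=1 Z=0
after  1: R0=0x0f R1=0x10 R2=0x49 R3=0x33  N=0 Z=0
after  2: R0=0x0f R1=0x59 R2=0x49 R3=0x33  N=0 Z=0
-- IRQ taken; context saved, return-PC = 3 --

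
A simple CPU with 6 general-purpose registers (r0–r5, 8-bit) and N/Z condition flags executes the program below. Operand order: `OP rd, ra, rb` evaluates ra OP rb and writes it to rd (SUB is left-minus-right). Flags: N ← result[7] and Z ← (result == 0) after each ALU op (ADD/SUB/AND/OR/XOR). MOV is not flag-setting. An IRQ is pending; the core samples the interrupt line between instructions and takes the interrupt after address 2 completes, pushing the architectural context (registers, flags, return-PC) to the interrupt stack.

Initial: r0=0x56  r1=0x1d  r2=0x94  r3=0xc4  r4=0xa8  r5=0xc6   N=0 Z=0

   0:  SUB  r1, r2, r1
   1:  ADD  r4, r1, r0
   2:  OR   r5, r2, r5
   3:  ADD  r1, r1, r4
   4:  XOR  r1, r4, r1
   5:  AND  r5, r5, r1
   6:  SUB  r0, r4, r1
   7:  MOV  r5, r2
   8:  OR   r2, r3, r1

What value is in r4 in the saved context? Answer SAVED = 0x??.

after  0: r0=0x56 r1=0x77 r2=0x94 r3=0xc4 r4=0xa8 r5=0xc6  N=0 Z=0
after  1: r0=0x56 r1=0x77 r2=0x94 r3=0xc4 r4=0xcd r5=0xc6  N=1 Z=0
after  2: r0=0x56 r1=0x77 r2=0x94 r3=0xc4 r4=0xcd r5=0xd6  N=1 Z=0
-- IRQ taken; context saved, return-PC = 3 --

SAVED = 0xcd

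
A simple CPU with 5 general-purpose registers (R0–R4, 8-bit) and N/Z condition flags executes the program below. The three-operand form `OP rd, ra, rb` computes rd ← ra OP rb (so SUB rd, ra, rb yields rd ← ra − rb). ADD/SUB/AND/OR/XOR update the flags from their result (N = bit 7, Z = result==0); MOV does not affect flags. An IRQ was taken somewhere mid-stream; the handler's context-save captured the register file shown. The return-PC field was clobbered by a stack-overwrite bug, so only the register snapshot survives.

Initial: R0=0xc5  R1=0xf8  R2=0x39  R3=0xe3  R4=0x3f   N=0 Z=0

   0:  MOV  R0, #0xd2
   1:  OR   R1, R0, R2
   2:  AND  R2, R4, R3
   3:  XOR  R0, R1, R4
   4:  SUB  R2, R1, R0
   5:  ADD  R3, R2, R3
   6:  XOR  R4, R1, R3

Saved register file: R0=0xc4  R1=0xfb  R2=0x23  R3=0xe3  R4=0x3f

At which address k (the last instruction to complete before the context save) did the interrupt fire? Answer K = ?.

K = 3

after  0: R0=0xd2 R1=0xf8 R2=0x39 R3=0xe3 R4=0x3f  N=0 Z=0
after  1: R0=0xd2 R1=0xfb R2=0x39 R3=0xe3 R4=0x3f  N=1 Z=0
after  2: R0=0xd2 R1=0xfb R2=0x23 R3=0xe3 R4=0x3f  N=0 Z=0
after  3: R0=0xc4 R1=0xfb R2=0x23 R3=0xe3 R4=0x3f  N=1 Z=0
-- IRQ taken; context saved, return-PC = 4 --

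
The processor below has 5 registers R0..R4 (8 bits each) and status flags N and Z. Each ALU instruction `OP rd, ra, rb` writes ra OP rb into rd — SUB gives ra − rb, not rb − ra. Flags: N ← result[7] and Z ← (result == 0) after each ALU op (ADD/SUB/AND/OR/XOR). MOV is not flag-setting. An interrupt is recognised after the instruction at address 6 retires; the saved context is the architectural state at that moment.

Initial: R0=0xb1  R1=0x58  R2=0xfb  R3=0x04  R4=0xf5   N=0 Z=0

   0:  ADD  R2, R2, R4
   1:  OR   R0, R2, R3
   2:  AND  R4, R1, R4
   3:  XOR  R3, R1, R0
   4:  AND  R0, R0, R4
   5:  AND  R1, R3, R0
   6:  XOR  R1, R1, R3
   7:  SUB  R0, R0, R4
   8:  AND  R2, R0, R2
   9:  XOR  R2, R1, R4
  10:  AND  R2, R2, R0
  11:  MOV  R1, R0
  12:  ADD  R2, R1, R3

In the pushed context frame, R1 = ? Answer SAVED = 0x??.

SAVED = 0xac

after  0: R0=0xb1 R1=0x58 R2=0xf0 R3=0x04 R4=0xf5  N=1 Z=0
after  1: R0=0xf4 R1=0x58 R2=0xf0 R3=0x04 R4=0xf5  N=1 Z=0
after  2: R0=0xf4 R1=0x58 R2=0xf0 R3=0x04 R4=0x50  N=0 Z=0
after  3: R0=0xf4 R1=0x58 R2=0xf0 R3=0xac R4=0x50  N=1 Z=0
after  4: R0=0x50 R1=0x58 R2=0xf0 R3=0xac R4=0x50  N=0 Z=0
after  5: R0=0x50 R1=0x00 R2=0xf0 R3=0xac R4=0x50  N=0 Z=1
after  6: R0=0x50 R1=0xac R2=0xf0 R3=0xac R4=0x50  N=1 Z=0
-- IRQ taken; context saved, return-PC = 7 --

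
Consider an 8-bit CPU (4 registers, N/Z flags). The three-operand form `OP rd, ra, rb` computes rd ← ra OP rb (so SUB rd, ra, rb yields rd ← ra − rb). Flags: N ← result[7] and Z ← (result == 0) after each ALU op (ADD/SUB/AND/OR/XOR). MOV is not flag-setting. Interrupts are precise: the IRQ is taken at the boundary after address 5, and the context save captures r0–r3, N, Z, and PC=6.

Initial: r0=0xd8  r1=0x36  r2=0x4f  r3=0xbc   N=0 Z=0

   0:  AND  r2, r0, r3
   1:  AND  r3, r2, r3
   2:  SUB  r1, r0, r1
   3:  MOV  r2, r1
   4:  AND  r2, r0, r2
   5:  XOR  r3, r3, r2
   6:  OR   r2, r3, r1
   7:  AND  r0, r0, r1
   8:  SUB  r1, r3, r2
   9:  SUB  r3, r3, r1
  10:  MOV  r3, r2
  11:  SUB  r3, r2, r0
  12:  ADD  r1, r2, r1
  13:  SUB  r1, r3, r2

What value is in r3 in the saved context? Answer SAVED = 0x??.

SAVED = 0x18

after  0: r0=0xd8 r1=0x36 r2=0x98 r3=0xbc  N=1 Z=0
after  1: r0=0xd8 r1=0x36 r2=0x98 r3=0x98  N=1 Z=0
after  2: r0=0xd8 r1=0xa2 r2=0x98 r3=0x98  N=1 Z=0
after  3: r0=0xd8 r1=0xa2 r2=0xa2 r3=0x98  N=1 Z=0
after  4: r0=0xd8 r1=0xa2 r2=0x80 r3=0x98  N=1 Z=0
after  5: r0=0xd8 r1=0xa2 r2=0x80 r3=0x18  N=0 Z=0
-- IRQ taken; context saved, return-PC = 6 --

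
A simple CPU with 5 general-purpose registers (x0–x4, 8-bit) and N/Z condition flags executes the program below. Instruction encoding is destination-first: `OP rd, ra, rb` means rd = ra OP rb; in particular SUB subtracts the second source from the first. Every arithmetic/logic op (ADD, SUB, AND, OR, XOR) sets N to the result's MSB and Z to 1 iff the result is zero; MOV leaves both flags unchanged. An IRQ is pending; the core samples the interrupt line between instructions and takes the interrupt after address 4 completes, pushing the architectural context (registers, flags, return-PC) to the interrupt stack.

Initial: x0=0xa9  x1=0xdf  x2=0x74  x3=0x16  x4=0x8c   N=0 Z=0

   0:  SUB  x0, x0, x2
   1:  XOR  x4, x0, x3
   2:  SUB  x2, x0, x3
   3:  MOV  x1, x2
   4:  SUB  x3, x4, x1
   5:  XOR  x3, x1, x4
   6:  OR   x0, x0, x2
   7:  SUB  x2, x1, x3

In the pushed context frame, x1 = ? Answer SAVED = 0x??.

after  0: x0=0x35 x1=0xdf x2=0x74 x3=0x16 x4=0x8c  N=0 Z=0
after  1: x0=0x35 x1=0xdf x2=0x74 x3=0x16 x4=0x23  N=0 Z=0
after  2: x0=0x35 x1=0xdf x2=0x1f x3=0x16 x4=0x23  N=0 Z=0
after  3: x0=0x35 x1=0x1f x2=0x1f x3=0x16 x4=0x23  N=0 Z=0
after  4: x0=0x35 x1=0x1f x2=0x1f x3=0x04 x4=0x23  N=0 Z=0
-- IRQ taken; context saved, return-PC = 5 --

SAVED = 0x1f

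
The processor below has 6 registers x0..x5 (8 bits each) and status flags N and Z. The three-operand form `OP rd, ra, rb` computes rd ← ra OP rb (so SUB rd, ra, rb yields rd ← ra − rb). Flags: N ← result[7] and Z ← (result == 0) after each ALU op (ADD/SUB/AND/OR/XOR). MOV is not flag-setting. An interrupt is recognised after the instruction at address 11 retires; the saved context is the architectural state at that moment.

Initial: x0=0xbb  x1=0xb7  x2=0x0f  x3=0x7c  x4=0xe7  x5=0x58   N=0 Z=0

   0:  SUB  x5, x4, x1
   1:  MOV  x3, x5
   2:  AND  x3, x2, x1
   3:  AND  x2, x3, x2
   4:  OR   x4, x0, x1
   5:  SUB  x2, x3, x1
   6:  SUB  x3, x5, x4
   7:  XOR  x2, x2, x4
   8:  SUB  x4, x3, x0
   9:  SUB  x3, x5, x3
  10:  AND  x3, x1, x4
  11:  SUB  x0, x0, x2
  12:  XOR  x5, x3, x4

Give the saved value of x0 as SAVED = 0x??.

SAVED = 0xcc

after  0: x0=0xbb x1=0xb7 x2=0x0f x3=0x7c x4=0xe7 x5=0x30  N=0 Z=0
after  1: x0=0xbb x1=0xb7 x2=0x0f x3=0x30 x4=0xe7 x5=0x30  N=0 Z=0
after  2: x0=0xbb x1=0xb7 x2=0x0f x3=0x07 x4=0xe7 x5=0x30  N=0 Z=0
after  3: x0=0xbb x1=0xb7 x2=0x07 x3=0x07 x4=0xe7 x5=0x30  N=0 Z=0
after  4: x0=0xbb x1=0xb7 x2=0x07 x3=0x07 x4=0xbf x5=0x30  N=1 Z=0
after  5: x0=0xbb x1=0xb7 x2=0x50 x3=0x07 x4=0xbf x5=0x30  N=0 Z=0
after  6: x0=0xbb x1=0xb7 x2=0x50 x3=0x71 x4=0xbf x5=0x30  N=0 Z=0
after  7: x0=0xbb x1=0xb7 x2=0xef x3=0x71 x4=0xbf x5=0x30  N=1 Z=0
after  8: x0=0xbb x1=0xb7 x2=0xef x3=0x71 x4=0xb6 x5=0x30  N=1 Z=0
after  9: x0=0xbb x1=0xb7 x2=0xef x3=0xbf x4=0xb6 x5=0x30  N=1 Z=0
after 10: x0=0xbb x1=0xb7 x2=0xef x3=0xb6 x4=0xb6 x5=0x30  N=1 Z=0
after 11: x0=0xcc x1=0xb7 x2=0xef x3=0xb6 x4=0xb6 x5=0x30  N=1 Z=0
-- IRQ taken; context saved, return-PC = 12 --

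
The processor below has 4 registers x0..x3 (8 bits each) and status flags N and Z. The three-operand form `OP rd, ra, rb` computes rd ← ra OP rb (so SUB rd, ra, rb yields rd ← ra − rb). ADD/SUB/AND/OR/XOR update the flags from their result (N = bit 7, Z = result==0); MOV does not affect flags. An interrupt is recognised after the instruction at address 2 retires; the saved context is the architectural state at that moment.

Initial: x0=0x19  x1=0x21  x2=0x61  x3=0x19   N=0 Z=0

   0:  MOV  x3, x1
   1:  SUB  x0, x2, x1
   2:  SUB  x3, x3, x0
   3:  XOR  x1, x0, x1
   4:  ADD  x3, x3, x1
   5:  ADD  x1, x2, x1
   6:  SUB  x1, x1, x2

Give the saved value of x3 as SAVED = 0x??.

SAVED = 0xe1

after  0: x0=0x19 x1=0x21 x2=0x61 x3=0x21  N=0 Z=0
after  1: x0=0x40 x1=0x21 x2=0x61 x3=0x21  N=0 Z=0
after  2: x0=0x40 x1=0x21 x2=0x61 x3=0xe1  N=1 Z=0
-- IRQ taken; context saved, return-PC = 3 --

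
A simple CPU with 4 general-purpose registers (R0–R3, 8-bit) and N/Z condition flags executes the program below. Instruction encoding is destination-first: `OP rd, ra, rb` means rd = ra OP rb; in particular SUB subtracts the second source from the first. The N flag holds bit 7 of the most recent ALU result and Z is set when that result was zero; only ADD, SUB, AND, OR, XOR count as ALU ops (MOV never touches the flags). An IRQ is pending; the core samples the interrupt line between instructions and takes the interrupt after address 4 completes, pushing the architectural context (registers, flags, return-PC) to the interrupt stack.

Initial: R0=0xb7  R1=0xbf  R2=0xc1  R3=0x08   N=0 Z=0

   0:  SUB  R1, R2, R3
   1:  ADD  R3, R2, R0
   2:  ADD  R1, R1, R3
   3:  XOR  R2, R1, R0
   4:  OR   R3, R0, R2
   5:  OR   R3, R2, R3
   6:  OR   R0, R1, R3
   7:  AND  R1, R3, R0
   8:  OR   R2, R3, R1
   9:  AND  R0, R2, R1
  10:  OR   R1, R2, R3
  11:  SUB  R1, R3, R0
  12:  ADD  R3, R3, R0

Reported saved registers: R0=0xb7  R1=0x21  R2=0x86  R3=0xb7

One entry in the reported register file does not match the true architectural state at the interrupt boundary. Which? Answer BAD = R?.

after  0: R0=0xb7 R1=0xb9 R2=0xc1 R3=0x08  N=1 Z=0
after  1: R0=0xb7 R1=0xb9 R2=0xc1 R3=0x78  N=0 Z=0
after  2: R0=0xb7 R1=0x31 R2=0xc1 R3=0x78  N=0 Z=0
after  3: R0=0xb7 R1=0x31 R2=0x86 R3=0x78  N=1 Z=0
after  4: R0=0xb7 R1=0x31 R2=0x86 R3=0xb7  N=1 Z=0
-- IRQ taken; context saved, return-PC = 5 --
mismatch: R1: reported 0x21 vs actual 0x31

BAD = R1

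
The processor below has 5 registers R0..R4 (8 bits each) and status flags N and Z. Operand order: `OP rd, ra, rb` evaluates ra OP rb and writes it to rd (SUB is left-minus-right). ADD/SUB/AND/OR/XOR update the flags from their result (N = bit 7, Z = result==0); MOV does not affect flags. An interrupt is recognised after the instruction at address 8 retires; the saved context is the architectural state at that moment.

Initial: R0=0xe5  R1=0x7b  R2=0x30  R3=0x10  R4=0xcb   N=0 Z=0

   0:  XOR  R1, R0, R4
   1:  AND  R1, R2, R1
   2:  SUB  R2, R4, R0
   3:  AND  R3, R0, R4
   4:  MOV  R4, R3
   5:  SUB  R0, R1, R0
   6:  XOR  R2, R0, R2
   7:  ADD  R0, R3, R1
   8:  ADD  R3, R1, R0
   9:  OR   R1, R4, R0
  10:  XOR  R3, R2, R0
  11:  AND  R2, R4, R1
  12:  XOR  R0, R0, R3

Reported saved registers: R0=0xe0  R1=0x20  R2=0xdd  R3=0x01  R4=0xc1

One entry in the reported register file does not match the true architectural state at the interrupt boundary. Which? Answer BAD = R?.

BAD = R0

after  0: R0=0xe5 R1=0x2e R2=0x30 R3=0x10 R4=0xcb  N=0 Z=0
after  1: R0=0xe5 R1=0x20 R2=0x30 R3=0x10 R4=0xcb  N=0 Z=0
after  2: R0=0xe5 R1=0x20 R2=0xe6 R3=0x10 R4=0xcb  N=1 Z=0
after  3: R0=0xe5 R1=0x20 R2=0xe6 R3=0xc1 R4=0xcb  N=1 Z=0
after  4: R0=0xe5 R1=0x20 R2=0xe6 R3=0xc1 R4=0xc1  N=1 Z=0
after  5: R0=0x3b R1=0x20 R2=0xe6 R3=0xc1 R4=0xc1  N=0 Z=0
after  6: R0=0x3b R1=0x20 R2=0xdd R3=0xc1 R4=0xc1  N=1 Z=0
after  7: R0=0xe1 R1=0x20 R2=0xdd R3=0xc1 R4=0xc1  N=1 Z=0
after  8: R0=0xe1 R1=0x20 R2=0xdd R3=0x01 R4=0xc1  N=0 Z=0
-- IRQ taken; context saved, return-PC = 9 --
mismatch: R0: reported 0xe0 vs actual 0xe1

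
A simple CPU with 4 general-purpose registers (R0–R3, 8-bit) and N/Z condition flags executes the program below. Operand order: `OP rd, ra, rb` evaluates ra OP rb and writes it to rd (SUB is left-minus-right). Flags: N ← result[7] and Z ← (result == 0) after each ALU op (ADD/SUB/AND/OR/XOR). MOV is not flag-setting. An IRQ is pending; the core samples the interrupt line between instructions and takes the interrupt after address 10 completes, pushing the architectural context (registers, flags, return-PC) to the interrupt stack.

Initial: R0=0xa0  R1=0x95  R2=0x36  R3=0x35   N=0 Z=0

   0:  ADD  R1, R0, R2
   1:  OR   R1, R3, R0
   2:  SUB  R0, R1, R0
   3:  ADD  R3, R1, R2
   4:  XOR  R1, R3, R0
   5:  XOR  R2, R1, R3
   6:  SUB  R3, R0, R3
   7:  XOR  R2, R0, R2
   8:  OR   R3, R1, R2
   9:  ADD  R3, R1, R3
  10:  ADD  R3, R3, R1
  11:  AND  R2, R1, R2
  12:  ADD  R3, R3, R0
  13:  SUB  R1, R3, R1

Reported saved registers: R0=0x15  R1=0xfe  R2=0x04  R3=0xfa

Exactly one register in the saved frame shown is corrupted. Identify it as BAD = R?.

BAD = R2

after  0: R0=0xa0 R1=0xd6 R2=0x36 R3=0x35  N=1 Z=0
after  1: R0=0xa0 R1=0xb5 R2=0x36 R3=0x35  N=1 Z=0
after  2: R0=0x15 R1=0xb5 R2=0x36 R3=0x35  N=0 Z=0
after  3: R0=0x15 R1=0xb5 R2=0x36 R3=0xeb  N=1 Z=0
after  4: R0=0x15 R1=0xfe R2=0x36 R3=0xeb  N=1 Z=0
after  5: R0=0x15 R1=0xfe R2=0x15 R3=0xeb  N=0 Z=0
after  6: R0=0x15 R1=0xfe R2=0x15 R3=0x2a  N=0 Z=0
after  7: R0=0x15 R1=0xfe R2=0x00 R3=0x2a  N=0 Z=1
after  8: R0=0x15 R1=0xfe R2=0x00 R3=0xfe  N=1 Z=0
after  9: R0=0x15 R1=0xfe R2=0x00 R3=0xfc  N=1 Z=0
after 10: R0=0x15 R1=0xfe R2=0x00 R3=0xfa  N=1 Z=0
-- IRQ taken; context saved, return-PC = 11 --
mismatch: R2: reported 0x04 vs actual 0x00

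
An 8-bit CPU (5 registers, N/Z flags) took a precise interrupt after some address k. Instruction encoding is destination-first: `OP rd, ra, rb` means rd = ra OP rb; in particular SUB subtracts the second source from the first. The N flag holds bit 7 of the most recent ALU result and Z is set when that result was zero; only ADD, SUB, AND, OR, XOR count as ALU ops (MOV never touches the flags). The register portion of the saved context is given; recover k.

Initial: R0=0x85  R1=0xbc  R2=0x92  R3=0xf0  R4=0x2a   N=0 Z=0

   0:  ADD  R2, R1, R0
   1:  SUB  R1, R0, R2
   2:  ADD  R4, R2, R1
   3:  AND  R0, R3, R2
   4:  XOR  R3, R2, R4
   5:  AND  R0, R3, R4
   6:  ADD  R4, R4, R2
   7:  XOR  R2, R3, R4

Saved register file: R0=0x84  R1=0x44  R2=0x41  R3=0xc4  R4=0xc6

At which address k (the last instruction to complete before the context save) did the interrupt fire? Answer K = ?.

K = 6

after  0: R0=0x85 R1=0xbc R2=0x41 R3=0xf0 R4=0x2a  N=0 Z=0
after  1: R0=0x85 R1=0x44 R2=0x41 R3=0xf0 R4=0x2a  N=0 Z=0
after  2: R0=0x85 R1=0x44 R2=0x41 R3=0xf0 R4=0x85  N=1 Z=0
after  3: R0=0x40 R1=0x44 R2=0x41 R3=0xf0 R4=0x85  N=0 Z=0
after  4: R0=0x40 R1=0x44 R2=0x41 R3=0xc4 R4=0x85  N=1 Z=0
after  5: R0=0x84 R1=0x44 R2=0x41 R3=0xc4 R4=0x85  N=1 Z=0
after  6: R0=0x84 R1=0x44 R2=0x41 R3=0xc4 R4=0xc6  N=1 Z=0
-- IRQ taken; context saved, return-PC = 7 --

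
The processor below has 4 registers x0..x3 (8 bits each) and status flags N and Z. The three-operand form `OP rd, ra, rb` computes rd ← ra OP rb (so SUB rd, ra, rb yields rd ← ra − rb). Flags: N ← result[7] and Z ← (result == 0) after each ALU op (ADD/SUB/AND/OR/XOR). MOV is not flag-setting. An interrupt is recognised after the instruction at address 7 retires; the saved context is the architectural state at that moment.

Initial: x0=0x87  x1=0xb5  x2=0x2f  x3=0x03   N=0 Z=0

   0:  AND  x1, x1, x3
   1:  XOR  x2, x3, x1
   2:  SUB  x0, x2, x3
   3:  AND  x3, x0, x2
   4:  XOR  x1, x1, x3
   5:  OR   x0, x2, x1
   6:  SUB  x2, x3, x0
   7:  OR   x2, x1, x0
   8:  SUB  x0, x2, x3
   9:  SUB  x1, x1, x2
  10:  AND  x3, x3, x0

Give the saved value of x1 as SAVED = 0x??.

SAVED = 0x03

after  0: x0=0x87 x1=0x01 x2=0x2f x3=0x03  N=0 Z=0
after  1: x0=0x87 x1=0x01 x2=0x02 x3=0x03  N=0 Z=0
after  2: x0=0xff x1=0x01 x2=0x02 x3=0x03  N=1 Z=0
after  3: x0=0xff x1=0x01 x2=0x02 x3=0x02  N=0 Z=0
after  4: x0=0xff x1=0x03 x2=0x02 x3=0x02  N=0 Z=0
after  5: x0=0x03 x1=0x03 x2=0x02 x3=0x02  N=0 Z=0
after  6: x0=0x03 x1=0x03 x2=0xff x3=0x02  N=1 Z=0
after  7: x0=0x03 x1=0x03 x2=0x03 x3=0x02  N=0 Z=0
-- IRQ taken; context saved, return-PC = 8 --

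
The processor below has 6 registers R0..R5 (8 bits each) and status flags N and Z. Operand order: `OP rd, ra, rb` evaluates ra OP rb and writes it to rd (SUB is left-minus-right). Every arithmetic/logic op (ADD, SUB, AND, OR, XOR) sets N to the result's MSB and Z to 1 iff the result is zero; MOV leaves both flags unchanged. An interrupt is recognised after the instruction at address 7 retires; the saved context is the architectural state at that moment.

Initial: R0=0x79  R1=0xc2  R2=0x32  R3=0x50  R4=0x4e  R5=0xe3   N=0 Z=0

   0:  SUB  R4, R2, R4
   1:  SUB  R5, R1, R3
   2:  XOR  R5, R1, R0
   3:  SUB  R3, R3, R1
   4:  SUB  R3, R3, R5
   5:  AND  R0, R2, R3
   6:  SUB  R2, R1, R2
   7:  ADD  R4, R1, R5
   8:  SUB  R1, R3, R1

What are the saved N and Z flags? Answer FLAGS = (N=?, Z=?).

after  0: R0=0x79 R1=0xc2 R2=0x32 R3=0x50 R4=0xe4 R5=0xe3  N=1 Z=0
after  1: R0=0x79 R1=0xc2 R2=0x32 R3=0x50 R4=0xe4 R5=0x72  N=0 Z=0
after  2: R0=0x79 R1=0xc2 R2=0x32 R3=0x50 R4=0xe4 R5=0xbb  N=1 Z=0
after  3: R0=0x79 R1=0xc2 R2=0x32 R3=0x8e R4=0xe4 R5=0xbb  N=1 Z=0
after  4: R0=0x79 R1=0xc2 R2=0x32 R3=0xd3 R4=0xe4 R5=0xbb  N=1 Z=0
after  5: R0=0x12 R1=0xc2 R2=0x32 R3=0xd3 R4=0xe4 R5=0xbb  N=0 Z=0
after  6: R0=0x12 R1=0xc2 R2=0x90 R3=0xd3 R4=0xe4 R5=0xbb  N=1 Z=0
after  7: R0=0x12 R1=0xc2 R2=0x90 R3=0xd3 R4=0x7d R5=0xbb  N=0 Z=0
-- IRQ taken; context saved, return-PC = 8 --

FLAGS = (N=0, Z=0)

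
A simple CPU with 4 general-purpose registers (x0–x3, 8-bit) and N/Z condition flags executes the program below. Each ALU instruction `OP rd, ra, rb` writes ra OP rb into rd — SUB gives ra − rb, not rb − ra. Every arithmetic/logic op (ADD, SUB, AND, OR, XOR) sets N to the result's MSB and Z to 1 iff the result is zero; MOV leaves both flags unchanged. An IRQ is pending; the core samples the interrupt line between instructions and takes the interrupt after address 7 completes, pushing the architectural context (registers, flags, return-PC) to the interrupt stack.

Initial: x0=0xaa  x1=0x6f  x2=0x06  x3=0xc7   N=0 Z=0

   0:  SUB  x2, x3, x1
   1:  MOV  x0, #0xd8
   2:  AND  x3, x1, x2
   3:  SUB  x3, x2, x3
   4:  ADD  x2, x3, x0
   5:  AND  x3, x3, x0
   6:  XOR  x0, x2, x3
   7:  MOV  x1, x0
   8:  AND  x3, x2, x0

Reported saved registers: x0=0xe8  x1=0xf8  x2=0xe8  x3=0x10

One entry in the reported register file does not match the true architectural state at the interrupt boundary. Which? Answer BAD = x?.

BAD = x0

after  0: x0=0xaa x1=0x6f x2=0x58 x3=0xc7  N=0 Z=0
after  1: x0=0xd8 x1=0x6f x2=0x58 x3=0xc7  N=0 Z=0
after  2: x0=0xd8 x1=0x6f x2=0x58 x3=0x48  N=0 Z=0
after  3: x0=0xd8 x1=0x6f x2=0x58 x3=0x10  N=0 Z=0
after  4: x0=0xd8 x1=0x6f x2=0xe8 x3=0x10  N=1 Z=0
after  5: x0=0xd8 x1=0x6f x2=0xe8 x3=0x10  N=0 Z=0
after  6: x0=0xf8 x1=0x6f x2=0xe8 x3=0x10  N=1 Z=0
after  7: x0=0xf8 x1=0xf8 x2=0xe8 x3=0x10  N=1 Z=0
-- IRQ taken; context saved, return-PC = 8 --
mismatch: x0: reported 0xe8 vs actual 0xf8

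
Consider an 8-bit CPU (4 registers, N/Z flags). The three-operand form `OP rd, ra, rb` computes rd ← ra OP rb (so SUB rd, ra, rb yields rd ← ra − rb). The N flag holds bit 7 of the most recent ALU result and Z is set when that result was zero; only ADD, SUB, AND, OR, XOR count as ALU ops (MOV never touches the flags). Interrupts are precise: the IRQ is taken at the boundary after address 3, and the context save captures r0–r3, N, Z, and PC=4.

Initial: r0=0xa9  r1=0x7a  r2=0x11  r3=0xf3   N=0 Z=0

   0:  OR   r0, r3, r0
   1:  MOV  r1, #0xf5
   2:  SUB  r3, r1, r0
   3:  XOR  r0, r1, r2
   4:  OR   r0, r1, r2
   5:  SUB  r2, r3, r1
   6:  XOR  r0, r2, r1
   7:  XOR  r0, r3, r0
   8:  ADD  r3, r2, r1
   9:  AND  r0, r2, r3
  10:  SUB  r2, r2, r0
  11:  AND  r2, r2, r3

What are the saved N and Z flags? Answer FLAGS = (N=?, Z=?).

FLAGS = (N=1, Z=0)

after  0: r0=0xfb r1=0x7a r2=0x11 r3=0xf3  N=1 Z=0
after  1: r0=0xfb r1=0xf5 r2=0x11 r3=0xf3  N=1 Z=0
after  2: r0=0xfb r1=0xf5 r2=0x11 r3=0xfa  N=1 Z=0
after  3: r0=0xe4 r1=0xf5 r2=0x11 r3=0xfa  N=1 Z=0
-- IRQ taken; context saved, return-PC = 4 --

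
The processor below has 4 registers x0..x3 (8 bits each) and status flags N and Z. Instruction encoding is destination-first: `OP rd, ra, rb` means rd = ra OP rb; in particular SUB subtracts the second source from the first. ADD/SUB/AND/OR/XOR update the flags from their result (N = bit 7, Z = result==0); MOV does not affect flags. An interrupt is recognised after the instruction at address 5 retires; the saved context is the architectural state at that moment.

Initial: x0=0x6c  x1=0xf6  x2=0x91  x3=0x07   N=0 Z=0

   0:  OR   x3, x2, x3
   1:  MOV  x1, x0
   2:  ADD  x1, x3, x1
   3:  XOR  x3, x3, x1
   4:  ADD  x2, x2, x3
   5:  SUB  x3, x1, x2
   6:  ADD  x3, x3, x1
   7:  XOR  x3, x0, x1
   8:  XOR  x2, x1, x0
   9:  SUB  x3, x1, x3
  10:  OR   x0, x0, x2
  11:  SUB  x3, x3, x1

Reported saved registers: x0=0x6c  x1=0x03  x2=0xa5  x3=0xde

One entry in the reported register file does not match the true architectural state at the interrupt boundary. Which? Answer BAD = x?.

after  0: x0=0x6c x1=0xf6 x2=0x91 x3=0x97  N=1 Z=0
after  1: x0=0x6c x1=0x6c x2=0x91 x3=0x97  N=1 Z=0
after  2: x0=0x6c x1=0x03 x2=0x91 x3=0x97  N=0 Z=0
after  3: x0=0x6c x1=0x03 x2=0x91 x3=0x94  N=1 Z=0
after  4: x0=0x6c x1=0x03 x2=0x25 x3=0x94  N=0 Z=0
after  5: x0=0x6c x1=0x03 x2=0x25 x3=0xde  N=1 Z=0
-- IRQ taken; context saved, return-PC = 6 --
mismatch: x2: reported 0xa5 vs actual 0x25

BAD = x2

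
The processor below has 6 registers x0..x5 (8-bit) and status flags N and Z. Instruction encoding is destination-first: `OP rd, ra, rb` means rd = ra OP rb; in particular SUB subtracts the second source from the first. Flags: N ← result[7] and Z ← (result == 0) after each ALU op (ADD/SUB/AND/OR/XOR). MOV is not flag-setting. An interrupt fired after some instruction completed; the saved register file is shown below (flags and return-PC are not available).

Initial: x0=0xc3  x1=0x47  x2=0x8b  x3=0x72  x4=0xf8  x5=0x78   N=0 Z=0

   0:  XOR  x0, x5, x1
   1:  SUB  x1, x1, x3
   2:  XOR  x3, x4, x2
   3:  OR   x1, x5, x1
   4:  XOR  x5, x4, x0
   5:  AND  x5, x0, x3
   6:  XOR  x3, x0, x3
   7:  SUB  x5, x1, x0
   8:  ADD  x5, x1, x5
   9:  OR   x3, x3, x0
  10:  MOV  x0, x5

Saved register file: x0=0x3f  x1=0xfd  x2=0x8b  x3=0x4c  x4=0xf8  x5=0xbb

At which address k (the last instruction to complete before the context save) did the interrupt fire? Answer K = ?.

K = 8

after  0: x0=0x3f x1=0x47 x2=0x8b x3=0x72 x4=0xf8 x5=0x78  N=0 Z=0
after  1: x0=0x3f x1=0xd5 x2=0x8b x3=0x72 x4=0xf8 x5=0x78  N=1 Z=0
after  2: x0=0x3f x1=0xd5 x2=0x8b x3=0x73 x4=0xf8 x5=0x78  N=0 Z=0
after  3: x0=0x3f x1=0xfd x2=0x8b x3=0x73 x4=0xf8 x5=0x78  N=1 Z=0
after  4: x0=0x3f x1=0xfd x2=0x8b x3=0x73 x4=0xf8 x5=0xc7  N=1 Z=0
after  5: x0=0x3f x1=0xfd x2=0x8b x3=0x73 x4=0xf8 x5=0x33  N=0 Z=0
after  6: x0=0x3f x1=0xfd x2=0x8b x3=0x4c x4=0xf8 x5=0x33  N=0 Z=0
after  7: x0=0x3f x1=0xfd x2=0x8b x3=0x4c x4=0xf8 x5=0xbe  N=1 Z=0
after  8: x0=0x3f x1=0xfd x2=0x8b x3=0x4c x4=0xf8 x5=0xbb  N=1 Z=0
-- IRQ taken; context saved, return-PC = 9 --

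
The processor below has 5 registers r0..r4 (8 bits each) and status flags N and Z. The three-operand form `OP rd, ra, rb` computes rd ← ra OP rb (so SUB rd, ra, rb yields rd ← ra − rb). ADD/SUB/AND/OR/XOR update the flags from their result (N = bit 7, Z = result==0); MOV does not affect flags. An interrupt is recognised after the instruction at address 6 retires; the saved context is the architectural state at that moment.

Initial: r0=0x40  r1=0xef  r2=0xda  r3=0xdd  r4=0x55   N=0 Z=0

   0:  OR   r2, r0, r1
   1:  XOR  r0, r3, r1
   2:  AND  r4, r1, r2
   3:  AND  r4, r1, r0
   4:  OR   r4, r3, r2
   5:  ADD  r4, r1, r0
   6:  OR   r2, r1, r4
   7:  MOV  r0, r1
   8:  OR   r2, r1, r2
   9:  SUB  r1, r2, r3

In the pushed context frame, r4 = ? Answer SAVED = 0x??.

SAVED = 0x21

after  0: r0=0x40 r1=0xef r2=0xef r3=0xdd r4=0x55  N=1 Z=0
after  1: r0=0x32 r1=0xef r2=0xef r3=0xdd r4=0x55  N=0 Z=0
after  2: r0=0x32 r1=0xef r2=0xef r3=0xdd r4=0xef  N=1 Z=0
after  3: r0=0x32 r1=0xef r2=0xef r3=0xdd r4=0x22  N=0 Z=0
after  4: r0=0x32 r1=0xef r2=0xef r3=0xdd r4=0xff  N=1 Z=0
after  5: r0=0x32 r1=0xef r2=0xef r3=0xdd r4=0x21  N=0 Z=0
after  6: r0=0x32 r1=0xef r2=0xef r3=0xdd r4=0x21  N=1 Z=0
-- IRQ taken; context saved, return-PC = 7 --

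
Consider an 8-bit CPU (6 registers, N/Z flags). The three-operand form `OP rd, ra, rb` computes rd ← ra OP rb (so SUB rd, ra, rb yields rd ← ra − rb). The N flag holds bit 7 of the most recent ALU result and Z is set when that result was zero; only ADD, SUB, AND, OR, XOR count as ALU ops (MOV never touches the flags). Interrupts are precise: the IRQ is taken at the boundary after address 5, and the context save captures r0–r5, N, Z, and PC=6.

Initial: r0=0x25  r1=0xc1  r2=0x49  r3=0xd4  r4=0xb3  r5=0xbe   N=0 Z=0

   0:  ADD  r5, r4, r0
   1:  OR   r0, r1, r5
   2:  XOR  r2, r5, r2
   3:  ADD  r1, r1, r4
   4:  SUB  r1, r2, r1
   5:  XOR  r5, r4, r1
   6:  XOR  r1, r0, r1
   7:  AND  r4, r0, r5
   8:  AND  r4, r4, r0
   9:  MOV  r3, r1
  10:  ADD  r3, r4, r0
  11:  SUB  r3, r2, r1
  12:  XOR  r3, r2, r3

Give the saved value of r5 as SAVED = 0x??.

SAVED = 0xae

after  0: r0=0x25 r1=0xc1 r2=0x49 r3=0xd4 r4=0xb3 r5=0xd8  N=1 Z=0
after  1: r0=0xd9 r1=0xc1 r2=0x49 r3=0xd4 r4=0xb3 r5=0xd8  N=1 Z=0
after  2: r0=0xd9 r1=0xc1 r2=0x91 r3=0xd4 r4=0xb3 r5=0xd8  N=1 Z=0
after  3: r0=0xd9 r1=0x74 r2=0x91 r3=0xd4 r4=0xb3 r5=0xd8  N=0 Z=0
after  4: r0=0xd9 r1=0x1d r2=0x91 r3=0xd4 r4=0xb3 r5=0xd8  N=0 Z=0
after  5: r0=0xd9 r1=0x1d r2=0x91 r3=0xd4 r4=0xb3 r5=0xae  N=1 Z=0
-- IRQ taken; context saved, return-PC = 6 --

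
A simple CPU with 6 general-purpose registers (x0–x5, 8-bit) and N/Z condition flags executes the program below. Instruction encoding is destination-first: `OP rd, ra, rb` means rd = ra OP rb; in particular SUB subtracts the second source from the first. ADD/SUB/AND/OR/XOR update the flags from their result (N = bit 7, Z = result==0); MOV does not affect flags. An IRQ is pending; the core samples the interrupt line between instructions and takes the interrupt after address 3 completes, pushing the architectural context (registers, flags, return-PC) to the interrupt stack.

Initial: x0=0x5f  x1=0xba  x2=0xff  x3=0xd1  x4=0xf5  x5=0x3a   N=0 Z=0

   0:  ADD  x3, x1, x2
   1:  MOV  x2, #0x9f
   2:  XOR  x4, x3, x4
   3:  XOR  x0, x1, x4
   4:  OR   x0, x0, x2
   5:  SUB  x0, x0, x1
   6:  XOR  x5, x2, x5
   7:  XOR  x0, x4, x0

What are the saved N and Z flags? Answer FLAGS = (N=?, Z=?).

FLAGS = (N=1, Z=0)

after  0: x0=0x5f x1=0xba x2=0xff x3=0xb9 x4=0xf5 x5=0x3a  N=1 Z=0
after  1: x0=0x5f x1=0xba x2=0x9f x3=0xb9 x4=0xf5 x5=0x3a  N=1 Z=0
after  2: x0=0x5f x1=0xba x2=0x9f x3=0xb9 x4=0x4c x5=0x3a  N=0 Z=0
after  3: x0=0xf6 x1=0xba x2=0x9f x3=0xb9 x4=0x4c x5=0x3a  N=1 Z=0
-- IRQ taken; context saved, return-PC = 4 --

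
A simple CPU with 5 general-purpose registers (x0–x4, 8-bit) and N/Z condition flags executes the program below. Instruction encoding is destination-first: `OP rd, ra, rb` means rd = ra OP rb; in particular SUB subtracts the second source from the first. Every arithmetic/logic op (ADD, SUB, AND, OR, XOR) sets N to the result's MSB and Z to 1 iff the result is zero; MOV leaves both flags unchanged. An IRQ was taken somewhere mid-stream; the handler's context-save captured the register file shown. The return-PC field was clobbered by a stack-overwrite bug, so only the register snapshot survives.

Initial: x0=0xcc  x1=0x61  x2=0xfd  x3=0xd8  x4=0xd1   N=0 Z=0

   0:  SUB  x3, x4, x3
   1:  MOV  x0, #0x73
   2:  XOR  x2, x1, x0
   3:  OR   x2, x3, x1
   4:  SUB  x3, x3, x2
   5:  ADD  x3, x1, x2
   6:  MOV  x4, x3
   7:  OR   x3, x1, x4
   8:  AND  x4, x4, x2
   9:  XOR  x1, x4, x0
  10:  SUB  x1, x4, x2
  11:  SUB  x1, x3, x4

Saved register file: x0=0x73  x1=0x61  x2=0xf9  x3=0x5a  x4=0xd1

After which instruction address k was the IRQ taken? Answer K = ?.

K = 5

after  0: x0=0xcc x1=0x61 x2=0xfd x3=0xf9 x4=0xd1  N=1 Z=0
after  1: x0=0x73 x1=0x61 x2=0xfd x3=0xf9 x4=0xd1  N=1 Z=0
after  2: x0=0x73 x1=0x61 x2=0x12 x3=0xf9 x4=0xd1  N=0 Z=0
after  3: x0=0x73 x1=0x61 x2=0xf9 x3=0xf9 x4=0xd1  N=1 Z=0
after  4: x0=0x73 x1=0x61 x2=0xf9 x3=0x00 x4=0xd1  N=0 Z=1
after  5: x0=0x73 x1=0x61 x2=0xf9 x3=0x5a x4=0xd1  N=0 Z=0
-- IRQ taken; context saved, return-PC = 6 --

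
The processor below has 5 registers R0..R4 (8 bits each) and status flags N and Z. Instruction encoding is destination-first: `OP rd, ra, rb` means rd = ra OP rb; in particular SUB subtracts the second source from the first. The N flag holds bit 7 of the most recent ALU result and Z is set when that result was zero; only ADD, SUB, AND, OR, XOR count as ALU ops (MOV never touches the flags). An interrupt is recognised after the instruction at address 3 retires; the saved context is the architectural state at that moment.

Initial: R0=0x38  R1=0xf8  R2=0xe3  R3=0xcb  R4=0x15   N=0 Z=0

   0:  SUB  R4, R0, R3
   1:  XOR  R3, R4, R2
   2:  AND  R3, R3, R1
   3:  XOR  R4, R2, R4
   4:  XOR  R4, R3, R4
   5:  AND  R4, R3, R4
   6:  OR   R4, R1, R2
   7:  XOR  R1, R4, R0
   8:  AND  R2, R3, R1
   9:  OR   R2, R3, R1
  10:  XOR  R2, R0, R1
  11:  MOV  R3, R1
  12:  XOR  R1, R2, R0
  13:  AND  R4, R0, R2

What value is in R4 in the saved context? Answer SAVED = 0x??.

after  0: R0=0x38 R1=0xf8 R2=0xe3 R3=0xcb R4=0x6d  N=0 Z=0
after  1: R0=0x38 R1=0xf8 R2=0xe3 R3=0x8e R4=0x6d  N=1 Z=0
after  2: R0=0x38 R1=0xf8 R2=0xe3 R3=0x88 R4=0x6d  N=1 Z=0
after  3: R0=0x38 R1=0xf8 R2=0xe3 R3=0x88 R4=0x8e  N=1 Z=0
-- IRQ taken; context saved, return-PC = 4 --

SAVED = 0x8e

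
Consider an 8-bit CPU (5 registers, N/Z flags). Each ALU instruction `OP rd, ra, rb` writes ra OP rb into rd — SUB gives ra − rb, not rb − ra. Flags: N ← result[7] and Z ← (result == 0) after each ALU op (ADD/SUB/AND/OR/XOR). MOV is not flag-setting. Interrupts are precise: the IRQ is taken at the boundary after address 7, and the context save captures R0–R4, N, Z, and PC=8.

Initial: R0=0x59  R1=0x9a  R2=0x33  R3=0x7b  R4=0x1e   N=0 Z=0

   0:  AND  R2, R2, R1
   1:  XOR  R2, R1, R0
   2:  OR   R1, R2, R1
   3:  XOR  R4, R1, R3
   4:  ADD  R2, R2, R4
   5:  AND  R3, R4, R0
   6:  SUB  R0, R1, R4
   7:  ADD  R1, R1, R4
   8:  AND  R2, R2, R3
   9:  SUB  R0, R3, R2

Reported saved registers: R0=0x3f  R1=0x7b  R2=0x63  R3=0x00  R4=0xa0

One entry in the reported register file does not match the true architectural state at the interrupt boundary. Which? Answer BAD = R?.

after  0: R0=0x59 R1=0x9a R2=0x12 R3=0x7b R4=0x1e  N=0 Z=0
after  1: R0=0x59 R1=0x9a R2=0xc3 R3=0x7b R4=0x1e  N=1 Z=0
after  2: R0=0x59 R1=0xdb R2=0xc3 R3=0x7b R4=0x1e  N=1 Z=0
after  3: R0=0x59 R1=0xdb R2=0xc3 R3=0x7b R4=0xa0  N=1 Z=0
after  4: R0=0x59 R1=0xdb R2=0x63 R3=0x7b R4=0xa0  N=0 Z=0
after  5: R0=0x59 R1=0xdb R2=0x63 R3=0x00 R4=0xa0  N=0 Z=1
after  6: R0=0x3b R1=0xdb R2=0x63 R3=0x00 R4=0xa0  N=0 Z=0
after  7: R0=0x3b R1=0x7b R2=0x63 R3=0x00 R4=0xa0  N=0 Z=0
-- IRQ taken; context saved, return-PC = 8 --
mismatch: R0: reported 0x3f vs actual 0x3b

BAD = R0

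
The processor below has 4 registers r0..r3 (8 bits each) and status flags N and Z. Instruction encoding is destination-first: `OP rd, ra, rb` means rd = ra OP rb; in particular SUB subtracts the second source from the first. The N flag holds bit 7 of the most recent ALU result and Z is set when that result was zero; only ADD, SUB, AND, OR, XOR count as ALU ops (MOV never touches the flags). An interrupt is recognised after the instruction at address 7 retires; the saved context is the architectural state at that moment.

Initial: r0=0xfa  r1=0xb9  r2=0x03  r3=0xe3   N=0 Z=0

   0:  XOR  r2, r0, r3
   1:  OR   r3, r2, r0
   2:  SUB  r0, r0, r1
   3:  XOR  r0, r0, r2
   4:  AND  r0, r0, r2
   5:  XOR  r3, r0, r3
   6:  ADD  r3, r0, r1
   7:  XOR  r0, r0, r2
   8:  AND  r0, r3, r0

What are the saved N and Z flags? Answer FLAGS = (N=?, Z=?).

after  0: r0=0xfa r1=0xb9 r2=0x19 r3=0xe3  N=0 Z=0
after  1: r0=0xfa r1=0xb9 r2=0x19 r3=0xfb  N=1 Z=0
after  2: r0=0x41 r1=0xb9 r2=0x19 r3=0xfb  N=0 Z=0
after  3: r0=0x58 r1=0xb9 r2=0x19 r3=0xfb  N=0 Z=0
after  4: r0=0x18 r1=0xb9 r2=0x19 r3=0xfb  N=0 Z=0
after  5: r0=0x18 r1=0xb9 r2=0x19 r3=0xe3  N=1 Z=0
after  6: r0=0x18 r1=0xb9 r2=0x19 r3=0xd1  N=1 Z=0
after  7: r0=0x01 r1=0xb9 r2=0x19 r3=0xd1  N=0 Z=0
-- IRQ taken; context saved, return-PC = 8 --

FLAGS = (N=0, Z=0)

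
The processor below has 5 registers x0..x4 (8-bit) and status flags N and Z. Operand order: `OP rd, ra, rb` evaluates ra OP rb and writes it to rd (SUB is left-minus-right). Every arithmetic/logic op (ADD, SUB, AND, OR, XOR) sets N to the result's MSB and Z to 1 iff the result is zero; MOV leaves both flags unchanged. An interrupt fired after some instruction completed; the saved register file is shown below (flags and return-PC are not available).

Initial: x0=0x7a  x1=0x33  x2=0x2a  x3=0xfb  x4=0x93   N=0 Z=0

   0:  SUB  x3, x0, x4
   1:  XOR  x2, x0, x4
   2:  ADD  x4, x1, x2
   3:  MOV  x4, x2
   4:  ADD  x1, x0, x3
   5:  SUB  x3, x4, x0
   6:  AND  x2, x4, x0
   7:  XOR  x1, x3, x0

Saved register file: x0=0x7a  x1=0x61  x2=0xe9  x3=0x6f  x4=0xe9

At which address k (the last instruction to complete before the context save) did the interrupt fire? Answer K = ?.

after  0: x0=0x7a x1=0x33 x2=0x2a x3=0xe7 x4=0x93  N=1 Z=0
after  1: x0=0x7a x1=0x33 x2=0xe9 x3=0xe7 x4=0x93  N=1 Z=0
after  2: x0=0x7a x1=0x33 x2=0xe9 x3=0xe7 x4=0x1c  N=0 Z=0
after  3: x0=0x7a x1=0x33 x2=0xe9 x3=0xe7 x4=0xe9  N=0 Z=0
after  4: x0=0x7a x1=0x61 x2=0xe9 x3=0xe7 x4=0xe9  N=0 Z=0
after  5: x0=0x7a x1=0x61 x2=0xe9 x3=0x6f x4=0xe9  N=0 Z=0
-- IRQ taken; context saved, return-PC = 6 --

K = 5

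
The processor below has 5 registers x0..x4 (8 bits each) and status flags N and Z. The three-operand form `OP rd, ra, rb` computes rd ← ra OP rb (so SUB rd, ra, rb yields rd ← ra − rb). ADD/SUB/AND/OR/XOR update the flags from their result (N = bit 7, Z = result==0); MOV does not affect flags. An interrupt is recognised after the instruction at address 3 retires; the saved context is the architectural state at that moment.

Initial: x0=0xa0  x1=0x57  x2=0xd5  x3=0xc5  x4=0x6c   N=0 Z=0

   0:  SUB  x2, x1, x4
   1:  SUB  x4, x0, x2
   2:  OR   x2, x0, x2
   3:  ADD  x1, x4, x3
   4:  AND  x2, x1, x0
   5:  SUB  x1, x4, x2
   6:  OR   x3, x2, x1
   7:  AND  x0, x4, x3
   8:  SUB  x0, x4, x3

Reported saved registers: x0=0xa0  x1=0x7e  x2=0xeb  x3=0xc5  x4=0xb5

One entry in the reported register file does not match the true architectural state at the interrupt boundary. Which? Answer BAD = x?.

after  0: x0=0xa0 x1=0x57 x2=0xeb x3=0xc5 x4=0x6c  N=1 Z=0
after  1: x0=0xa0 x1=0x57 x2=0xeb x3=0xc5 x4=0xb5  N=1 Z=0
after  2: x0=0xa0 x1=0x57 x2=0xeb x3=0xc5 x4=0xb5  N=1 Z=0
after  3: x0=0xa0 x1=0x7a x2=0xeb x3=0xc5 x4=0xb5  N=0 Z=0
-- IRQ taken; context saved, return-PC = 4 --
mismatch: x1: reported 0x7e vs actual 0x7a

BAD = x1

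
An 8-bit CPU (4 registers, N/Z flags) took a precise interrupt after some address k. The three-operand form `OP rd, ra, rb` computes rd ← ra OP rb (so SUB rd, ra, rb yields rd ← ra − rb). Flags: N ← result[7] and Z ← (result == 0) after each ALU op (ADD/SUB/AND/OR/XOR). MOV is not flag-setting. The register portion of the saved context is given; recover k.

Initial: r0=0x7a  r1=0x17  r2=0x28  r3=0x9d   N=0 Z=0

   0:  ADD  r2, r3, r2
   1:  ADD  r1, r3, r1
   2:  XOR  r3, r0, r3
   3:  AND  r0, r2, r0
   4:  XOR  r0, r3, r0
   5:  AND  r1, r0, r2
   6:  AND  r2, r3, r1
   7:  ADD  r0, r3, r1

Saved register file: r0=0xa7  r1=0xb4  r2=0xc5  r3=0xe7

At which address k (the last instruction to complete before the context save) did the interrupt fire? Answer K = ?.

after  0: r0=0x7a r1=0x17 r2=0xc5 r3=0x9d  N=1 Z=0
after  1: r0=0x7a r1=0xb4 r2=0xc5 r3=0x9d  N=1 Z=0
after  2: r0=0x7a r1=0xb4 r2=0xc5 r3=0xe7  N=1 Z=0
after  3: r0=0x40 r1=0xb4 r2=0xc5 r3=0xe7  N=0 Z=0
after  4: r0=0xa7 r1=0xb4 r2=0xc5 r3=0xe7  N=1 Z=0
-- IRQ taken; context saved, return-PC = 5 --

K = 4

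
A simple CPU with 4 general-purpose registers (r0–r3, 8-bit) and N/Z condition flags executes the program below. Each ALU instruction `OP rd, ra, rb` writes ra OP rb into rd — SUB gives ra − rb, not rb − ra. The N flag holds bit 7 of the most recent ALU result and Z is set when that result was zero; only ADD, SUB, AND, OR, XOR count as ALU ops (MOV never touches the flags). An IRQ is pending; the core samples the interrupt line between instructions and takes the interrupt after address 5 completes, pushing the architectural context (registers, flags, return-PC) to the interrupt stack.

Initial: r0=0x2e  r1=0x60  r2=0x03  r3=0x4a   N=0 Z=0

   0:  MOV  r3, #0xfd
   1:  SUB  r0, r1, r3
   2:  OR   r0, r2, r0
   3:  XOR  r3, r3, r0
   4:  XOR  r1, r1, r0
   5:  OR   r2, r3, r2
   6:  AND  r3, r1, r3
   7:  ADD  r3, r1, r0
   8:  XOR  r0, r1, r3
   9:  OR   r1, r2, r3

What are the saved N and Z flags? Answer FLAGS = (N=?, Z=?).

after  0: r0=0x2e r1=0x60 r2=0x03 r3=0xfd  N=0 Z=0
after  1: r0=0x63 r1=0x60 r2=0x03 r3=0xfd  N=0 Z=0
after  2: r0=0x63 r1=0x60 r2=0x03 r3=0xfd  N=0 Z=0
after  3: r0=0x63 r1=0x60 r2=0x03 r3=0x9e  N=1 Z=0
after  4: r0=0x63 r1=0x03 r2=0x03 r3=0x9e  N=0 Z=0
after  5: r0=0x63 r1=0x03 r2=0x9f r3=0x9e  N=1 Z=0
-- IRQ taken; context saved, return-PC = 6 --

FLAGS = (N=1, Z=0)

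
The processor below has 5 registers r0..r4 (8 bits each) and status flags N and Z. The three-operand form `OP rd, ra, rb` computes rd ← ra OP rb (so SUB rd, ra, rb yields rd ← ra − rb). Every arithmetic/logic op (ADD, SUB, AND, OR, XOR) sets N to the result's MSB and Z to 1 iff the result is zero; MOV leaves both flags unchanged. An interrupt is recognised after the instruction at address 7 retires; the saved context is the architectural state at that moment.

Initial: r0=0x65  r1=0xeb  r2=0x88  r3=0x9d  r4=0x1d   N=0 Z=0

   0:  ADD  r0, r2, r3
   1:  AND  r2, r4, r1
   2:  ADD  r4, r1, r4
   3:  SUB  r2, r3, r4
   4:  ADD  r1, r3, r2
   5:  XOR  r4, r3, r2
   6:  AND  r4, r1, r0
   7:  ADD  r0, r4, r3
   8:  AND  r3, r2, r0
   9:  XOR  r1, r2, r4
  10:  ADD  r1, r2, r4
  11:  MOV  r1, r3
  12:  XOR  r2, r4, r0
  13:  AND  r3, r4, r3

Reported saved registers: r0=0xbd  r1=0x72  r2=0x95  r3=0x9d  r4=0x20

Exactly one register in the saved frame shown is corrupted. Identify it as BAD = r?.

after  0: r0=0x25 r1=0xeb r2=0x88 r3=0x9d r4=0x1d  N=0 Z=0
after  1: r0=0x25 r1=0xeb r2=0x09 r3=0x9d r4=0x1d  N=0 Z=0
after  2: r0=0x25 r1=0xeb r2=0x09 r3=0x9d r4=0x08  N=0 Z=0
after  3: r0=0x25 r1=0xeb r2=0x95 r3=0x9d r4=0x08  N=1 Z=0
after  4: r0=0x25 r1=0x32 r2=0x95 r3=0x9d r4=0x08  N=0 Z=0
after  5: r0=0x25 r1=0x32 r2=0x95 r3=0x9d r4=0x08  N=0 Z=0
after  6: r0=0x25 r1=0x32 r2=0x95 r3=0x9d r4=0x20  N=0 Z=0
after  7: r0=0xbd r1=0x32 r2=0x95 r3=0x9d r4=0x20  N=1 Z=0
-- IRQ taken; context saved, return-PC = 8 --
mismatch: r1: reported 0x72 vs actual 0x32

BAD = r1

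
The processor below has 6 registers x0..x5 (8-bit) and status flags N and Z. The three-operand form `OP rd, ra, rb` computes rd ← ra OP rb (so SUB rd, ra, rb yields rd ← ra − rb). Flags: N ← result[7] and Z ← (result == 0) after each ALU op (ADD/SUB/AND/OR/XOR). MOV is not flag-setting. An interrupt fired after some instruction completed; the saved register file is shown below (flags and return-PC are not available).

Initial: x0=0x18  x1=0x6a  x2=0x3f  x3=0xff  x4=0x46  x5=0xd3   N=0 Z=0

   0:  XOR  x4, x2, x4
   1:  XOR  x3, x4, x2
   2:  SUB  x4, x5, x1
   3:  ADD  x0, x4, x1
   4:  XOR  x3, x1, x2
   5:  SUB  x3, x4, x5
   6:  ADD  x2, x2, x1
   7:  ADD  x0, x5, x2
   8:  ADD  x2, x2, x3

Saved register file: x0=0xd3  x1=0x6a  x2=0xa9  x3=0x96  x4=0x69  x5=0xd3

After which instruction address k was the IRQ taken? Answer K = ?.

K = 6

after  0: x0=0x18 x1=0x6a x2=0x3f x3=0xff x4=0x79 x5=0xd3  N=0 Z=0
after  1: x0=0x18 x1=0x6a x2=0x3f x3=0x46 x4=0x79 x5=0xd3  N=0 Z=0
after  2: x0=0x18 x1=0x6a x2=0x3f x3=0x46 x4=0x69 x5=0xd3  N=0 Z=0
after  3: x0=0xd3 x1=0x6a x2=0x3f x3=0x46 x4=0x69 x5=0xd3  N=1 Z=0
after  4: x0=0xd3 x1=0x6a x2=0x3f x3=0x55 x4=0x69 x5=0xd3  N=0 Z=0
after  5: x0=0xd3 x1=0x6a x2=0x3f x3=0x96 x4=0x69 x5=0xd3  N=1 Z=0
after  6: x0=0xd3 x1=0x6a x2=0xa9 x3=0x96 x4=0x69 x5=0xd3  N=1 Z=0
-- IRQ taken; context saved, return-PC = 7 --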